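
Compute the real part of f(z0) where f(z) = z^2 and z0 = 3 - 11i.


Step 1: z0 = 3 - 11i
Step 2: z0^2 = 3^2 - (-11)^2 - 66i
Step 3: real part = 9 - 121 = -112

-112


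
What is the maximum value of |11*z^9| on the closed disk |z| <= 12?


Step 1: On |z| = 12, |f(z)| = 11 * |z|^9 = 11 * 12^9
Step 2: By maximum modulus principle, maximum is on boundary.
Step 3: Maximum = 11 * 5159780352 = 56757583872

56757583872


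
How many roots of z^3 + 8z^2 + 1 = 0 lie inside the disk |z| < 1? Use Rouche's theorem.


Step 1: On |z| = 1 the three terms have sizes |z^3| = 1^3 = 1, |8z^2| = 8*1^2 = 8, |1| = 1
Step 2: The dominant term is g(z) = 8z^2; let h(z) = z^3 + 1 so f = g + h
Step 3: On |z| = 1: |g| = 8 and |h| <= 1 + 1 = 2
Step 4: Since 8 > 2, |h| < |g| on |z| = 1, so by Rouche f has the same number of zeros as g inside |z| < 1
Step 5: g(z) = 8z^2 has 2 zeros (at the origin, multiplicity 2) inside |z| < 1. Answer = 2

2


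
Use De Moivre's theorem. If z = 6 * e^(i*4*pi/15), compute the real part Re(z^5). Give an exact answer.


Step 1: By De Moivre's theorem, z^5 = 6^5 * e^(i*5*4*pi/15) = 7776 * (cos(4*pi/3) + i*sin(4*pi/3))
Step 2: |z|^5 = 6^5 = 7776
Step 3: The angle 4*pi/3 already lies in [0, 2*pi)
Step 4: cos(4*pi/3) = -1/2
Step 5: Re(z^5) = 7776 * (-1/2) = -3888

-3888


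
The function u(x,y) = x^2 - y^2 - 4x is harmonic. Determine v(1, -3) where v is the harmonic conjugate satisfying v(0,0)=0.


Step 1: v_x = -u_y = 2y + 0
Step 2: v_y = u_x = 2x - 4
Step 3: v = 2xy - 4y + C
Step 4: v(0,0) = 0 => C = 0
Step 5: v(1, -3) = 6

6


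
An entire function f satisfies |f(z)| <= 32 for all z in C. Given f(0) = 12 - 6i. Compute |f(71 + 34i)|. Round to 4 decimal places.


Step 1: By Liouville's theorem, a bounded entire function is constant.
Step 2: f(z) = f(0) = 12 - 6i for all z.
Step 3: |f(w)| = |12 - 6i| = sqrt(144 + 36)
Step 4: = 13.4164

13.4164


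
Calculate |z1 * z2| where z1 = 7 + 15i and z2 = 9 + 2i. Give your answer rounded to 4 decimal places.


Step 1: |z1| = sqrt(7^2 + 15^2) = sqrt(274)
Step 2: |z2| = sqrt(9^2 + 2^2) = sqrt(85)
Step 3: |z1*z2| = |z1|*|z2| = sqrt(274) * sqrt(85) = sqrt(274 * 85) = sqrt(23290)
Step 4: = 152.6106

152.6106


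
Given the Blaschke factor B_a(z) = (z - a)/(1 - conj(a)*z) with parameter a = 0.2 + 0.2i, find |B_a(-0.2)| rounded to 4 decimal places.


Step 1: Numerator z0 - a = -0.2 - (0.2 + 0.2i) = -0.4 - 0.2i
Step 2: Denominator 1 - conj(a)*z0 = 1 - (0.2 - 0.2i)*(-0.2) = 1.04 - 0.04i
Step 3: |z0 - a|^2 = (-0.4)^2 + (-0.2)^2 = 0.2; |1 - conj(a)*z0|^2 = 1.04^2 + (-0.04)^2 = 1.0832
Step 4: |B_a(-0.2)| = sqrt(0.2 / 1.0832) = sqrt(0.184638)
Step 5: = 0.4297

0.4297


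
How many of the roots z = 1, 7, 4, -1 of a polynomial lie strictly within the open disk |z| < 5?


Step 1: Check each root:
  z = 1: |1| = 1 < 5
  z = 7: |7| = 7 >= 5
  z = 4: |4| = 4 < 5
  z = -1: |-1| = 1 < 5
Step 2: Count = 3

3


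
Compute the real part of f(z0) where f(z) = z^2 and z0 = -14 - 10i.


Step 1: z0 = -14 - 10i
Step 2: z0^2 = (-14)^2 - (-10)^2 + 280i
Step 3: real part = 196 - 100 = 96

96


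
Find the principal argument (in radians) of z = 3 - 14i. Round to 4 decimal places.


Step 1: z = 3 - 14i
Step 2: arg(z) = atan2(-14, 3)
Step 3: arg(z) = -1.3597

-1.3597


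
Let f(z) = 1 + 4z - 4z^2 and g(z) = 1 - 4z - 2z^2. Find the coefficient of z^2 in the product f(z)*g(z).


Step 1: z^2 term in f*g comes from: (1)*(-2z^2) + (4z)*(-4z) + (-4z^2)*(1)
Step 2: = -2 - 16 - 4
Step 3: = -22

-22


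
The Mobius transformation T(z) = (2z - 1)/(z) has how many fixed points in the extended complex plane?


Step 1: Fixed points satisfy T(z) = z
Step 2: z^2 - 2z + 1 = 0
Step 3: Discriminant = (-2)^2 - 4*1*1 = 0
Step 4: Number of fixed points = 1

1


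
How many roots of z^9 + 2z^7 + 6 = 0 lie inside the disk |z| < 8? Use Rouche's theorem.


Step 1: On |z| = 8 the three terms have sizes |z^9| = 8^9 = 134217728, |2z^7| = 2*8^7 = 4194304, |6| = 6
Step 2: The dominant term is g(z) = z^9; let h(z) = 2z^7 + 6 so f = g + h
Step 3: On |z| = 8: |g| = 134217728 and |h| <= 4194304 + 6 = 4194310
Step 4: Since 134217728 > 4194310, |h| < |g| on |z| = 8, so by Rouche f has the same number of zeros as g inside |z| < 8
Step 5: g(z) = z^9 has 9 zeros (all at the origin) inside |z| < 8. Answer = 9

9


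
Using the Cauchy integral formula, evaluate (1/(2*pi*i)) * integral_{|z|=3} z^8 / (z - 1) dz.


Step 1: f(z) = z^8, a = 1 is inside |z| = 3
Step 2: By Cauchy integral formula: (1/(2pi*i)) * integral = f(a)
Step 3: f(1) = 1^8 = 1

1


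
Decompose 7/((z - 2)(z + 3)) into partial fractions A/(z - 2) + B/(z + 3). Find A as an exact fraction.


Step 1: Multiply both sides by (z - 2) and set z = 2
Step 2: A = 7 / (2 + 3)
Step 3: A = 7 / 5
Step 4: A = 7/5

7/5


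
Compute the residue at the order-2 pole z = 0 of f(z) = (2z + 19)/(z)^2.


Step 1: Pole of order 2 at z = 0
Step 2: Res = lim d/dz [(z)^2 * f(z)] as z -> 0
Step 3: (z)^2 * f(z) = 2z + 19
Step 4: d/dz[2z + 19] = 2

2


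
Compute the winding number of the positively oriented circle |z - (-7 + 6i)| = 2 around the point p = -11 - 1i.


Step 1: Center c = (-7, 6), radius = 2
Step 2: |p - c|^2 = (-4)^2 + (-7)^2 = 65
Step 3: r^2 = 4
Step 4: |p-c| > r so winding number = 0

0


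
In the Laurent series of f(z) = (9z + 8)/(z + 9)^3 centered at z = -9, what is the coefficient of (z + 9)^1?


Step 1: Write the numerator in powers of (z + 9): 9z + 8 = 9(z + 9) + (9*(-9) + 8) = 9(z + 9) - 73
Step 2: Divide by (z + 9)^3: f(z) = -73(z + 9)^(-3) + 9(z + 9)^(-2)
Step 3: This finite sum is the Laurent series of f about z = -9.
Step 4: Only the powers -3 and -2 appear, so the coefficient of (z + 9)^1 = 0

0


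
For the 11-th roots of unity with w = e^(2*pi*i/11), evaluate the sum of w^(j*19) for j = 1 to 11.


Step 1: The sum sum_{j=1}^{n} w^(k*j) equals n if n | k, else 0.
Step 2: Here n = 11, k = 19
Step 3: Does n divide k? 11 | 19 -> False
Step 4: Sum = 0

0


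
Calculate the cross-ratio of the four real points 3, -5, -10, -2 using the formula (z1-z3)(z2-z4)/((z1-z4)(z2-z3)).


Step 1: (z1-z3)(z2-z4) = 13 * (-3) = -39
Step 2: (z1-z4)(z2-z3) = 5 * 5 = 25
Step 3: Cross-ratio = -39/25 = -39/25

-39/25


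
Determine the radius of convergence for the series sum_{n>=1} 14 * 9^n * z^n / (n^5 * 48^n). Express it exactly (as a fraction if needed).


Step 1: General term a_n = 14 * 9^n / (n^5 * 48^n)
Step 2: By the root test, |a_n|^(1/n) = 14^(1/n) * 9 / (n^(5/n) * 48) -> 9/48 as n -> infinity (since 14^(1/n) -> 1 and n^(5/n) -> 1)
Step 3: R = 1/lim|a_n|^(1/n) = 48/9 = 16/3

16/3


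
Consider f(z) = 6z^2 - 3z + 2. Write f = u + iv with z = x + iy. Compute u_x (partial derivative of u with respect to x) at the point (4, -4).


Step 1: f(z) = 6(x+iy)^2 - 3(x+iy) + 2
Step 2: u = 6(x^2 - y^2) - 3x + 2
Step 3: u_x = 12x - 3
Step 4: At (4, -4): u_x = 48 - 3 = 45

45


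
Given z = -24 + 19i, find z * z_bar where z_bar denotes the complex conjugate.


Step 1: conj(z) = -24 - 19i
Step 2: z * conj(z) = (-24)^2 + 19^2
Step 3: = 576 + 361 = 937

937


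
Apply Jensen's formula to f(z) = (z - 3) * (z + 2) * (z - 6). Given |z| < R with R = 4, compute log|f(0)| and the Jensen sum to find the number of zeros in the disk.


Jensen's formula: (1/2pi)*integral log|f(Re^it)|dt = log|f(0)| + sum_{|a_k|<R} log(R/|a_k|)
Step 1: f(0) = (-3) * 2 * (-6) = 36
Step 2: log|f(0)| = log|3| + log|-2| + log|6| = 3.5835
Step 3: Zeros inside |z| < 4: 3, -2
Step 4: Jensen sum = log(4/3) + log(4/2) = 0.9808
Step 5: n(R) = number of terms in the Jensen sum = count of zeros inside |z| < 4 = 2

2


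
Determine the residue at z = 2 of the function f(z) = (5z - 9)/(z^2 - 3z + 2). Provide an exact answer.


Step 1: Q(z) = z^2 - 3z + 2 = (z - 2)(z - 1)
Step 2: Q'(z) = 2z - 3
Step 3: Q'(2) = 1, P(2) = 1
Step 4: Res = P(2)/Q'(2) = 1/1 = 1

1


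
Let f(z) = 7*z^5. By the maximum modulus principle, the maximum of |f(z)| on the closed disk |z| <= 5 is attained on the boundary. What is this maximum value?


Step 1: On |z| = 5, |f(z)| = 7 * |z|^5 = 7 * 5^5
Step 2: By maximum modulus principle, maximum is on boundary.
Step 3: Maximum = 7 * 3125 = 21875

21875


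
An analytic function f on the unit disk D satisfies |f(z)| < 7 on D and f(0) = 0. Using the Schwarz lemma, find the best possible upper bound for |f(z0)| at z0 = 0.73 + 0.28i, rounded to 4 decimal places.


Step 1: g = f/7 maps D -> D with g(0) = 0, so by the Schwarz lemma |g(z)| <= |z|, i.e. |f(z)| <= 7|z|; this is sharp (f(z) = 7z).
Step 2: |z0|^2 = 0.73^2 + 0.28^2 = 0.6113
Step 3: |z0| = sqrt(0.6113) = 0.781857
Step 4: Best bound = 7 * |z0| = 7 * 0.781857 = 5.473

5.473


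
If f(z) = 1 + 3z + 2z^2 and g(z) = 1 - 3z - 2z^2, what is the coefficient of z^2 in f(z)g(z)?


Step 1: z^2 term in f*g comes from: (1)*(-2z^2) + (3z)*(-3z) + (2z^2)*(1)
Step 2: = -2 - 9 + 2
Step 3: = -9

-9


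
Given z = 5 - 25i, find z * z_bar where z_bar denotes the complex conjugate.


Step 1: conj(z) = 5 + 25i
Step 2: z * conj(z) = 5^2 + (-25)^2
Step 3: = 25 + 625 = 650

650


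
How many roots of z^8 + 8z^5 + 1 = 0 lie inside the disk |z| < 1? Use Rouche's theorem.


Step 1: On |z| = 1 the three terms have sizes |z^8| = 1^8 = 1, |8z^5| = 8*1^5 = 8, |1| = 1
Step 2: The dominant term is g(z) = 8z^5; let h(z) = z^8 + 1 so f = g + h
Step 3: On |z| = 1: |g| = 8 and |h| <= 1 + 1 = 2
Step 4: Since 8 > 2, |h| < |g| on |z| = 1, so by Rouche f has the same number of zeros as g inside |z| < 1
Step 5: g(z) = 8z^5 has 5 zeros (at the origin, multiplicity 5) inside |z| < 1. Answer = 5

5


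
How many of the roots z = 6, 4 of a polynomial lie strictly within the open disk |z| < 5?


Step 1: Check each root:
  z = 6: |6| = 6 >= 5
  z = 4: |4| = 4 < 5
Step 2: Count = 1

1


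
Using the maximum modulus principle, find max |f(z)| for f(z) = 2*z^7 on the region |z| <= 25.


Step 1: On |z| = 25, |f(z)| = 2 * |z|^7 = 2 * 25^7
Step 2: By maximum modulus principle, maximum is on boundary.
Step 3: Maximum = 2 * 6103515625 = 12207031250

12207031250


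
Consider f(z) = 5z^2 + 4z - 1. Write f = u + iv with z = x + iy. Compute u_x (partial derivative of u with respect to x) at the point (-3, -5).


Step 1: f(z) = 5(x+iy)^2 + 4(x+iy) - 1
Step 2: u = 5(x^2 - y^2) + 4x - 1
Step 3: u_x = 10x + 4
Step 4: At (-3, -5): u_x = -30 + 4 = -26

-26


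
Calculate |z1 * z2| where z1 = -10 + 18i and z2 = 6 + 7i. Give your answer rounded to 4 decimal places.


Step 1: |z1| = sqrt((-10)^2 + 18^2) = sqrt(424)
Step 2: |z2| = sqrt(6^2 + 7^2) = sqrt(85)
Step 3: |z1*z2| = |z1|*|z2| = sqrt(424) * sqrt(85) = sqrt(424 * 85) = sqrt(36040)
Step 4: = 189.842

189.842


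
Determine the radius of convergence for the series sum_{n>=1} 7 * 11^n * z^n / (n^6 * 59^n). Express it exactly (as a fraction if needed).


Step 1: General term a_n = 7 * 11^n / (n^6 * 59^n)
Step 2: By the root test, |a_n|^(1/n) = 7^(1/n) * 11 / (n^(6/n) * 59) -> 11/59 as n -> infinity (since 7^(1/n) -> 1 and n^(6/n) -> 1)
Step 3: R = 1/lim|a_n|^(1/n) = 59/11

59/11


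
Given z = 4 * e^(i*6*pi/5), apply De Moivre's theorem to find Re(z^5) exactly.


Step 1: By De Moivre's theorem, z^5 = 4^5 * e^(i*5*6*pi/5) = 1024 * (cos(6*pi) + i*sin(6*pi))
Step 2: |z|^5 = 4^5 = 1024
Step 3: Reduce the angle mod 2*pi: 6*pi - 6*pi = 0
Step 4: cos(0) = 1
Step 5: Re(z^5) = 1024 * 1 = 1024

1024


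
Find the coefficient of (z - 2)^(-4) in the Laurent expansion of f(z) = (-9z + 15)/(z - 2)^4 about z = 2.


Step 1: Write the numerator in powers of (z - 2): -9z + 15 = -9(z - 2) + (-9*2 + 15) = -9(z - 2) - 3
Step 2: Divide by (z - 2)^4: f(z) = -3(z - 2)^(-4) - 9(z - 2)^(-3)
Step 3: This finite sum is the Laurent series of f about z = 2.
Step 4: Coefficient of (z - 2)^(-4) = -9*2 + 15 = -3

-3


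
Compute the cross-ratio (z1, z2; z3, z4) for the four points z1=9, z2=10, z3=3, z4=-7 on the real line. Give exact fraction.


Step 1: (z1-z3)(z2-z4) = 6 * 17 = 102
Step 2: (z1-z4)(z2-z3) = 16 * 7 = 112
Step 3: Cross-ratio = 102/112 = 51/56

51/56


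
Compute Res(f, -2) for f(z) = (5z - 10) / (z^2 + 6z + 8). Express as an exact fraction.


Step 1: Q(z) = z^2 + 6z + 8 = (z + 2)(z + 4)
Step 2: Q'(z) = 2z + 6
Step 3: Q'(-2) = 2, P(-2) = -20
Step 4: Res = P(-2)/Q'(-2) = -20/2 = -10

-10


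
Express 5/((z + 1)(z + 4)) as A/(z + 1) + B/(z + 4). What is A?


Step 1: Multiply both sides by (z + 1) and set z = -1
Step 2: A = 5 / (-1 + 4)
Step 3: A = 5 / 3
Step 4: A = 5/3

5/3


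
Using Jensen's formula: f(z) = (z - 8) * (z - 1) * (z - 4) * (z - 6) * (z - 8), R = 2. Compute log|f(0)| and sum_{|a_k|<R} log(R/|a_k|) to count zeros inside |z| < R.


Jensen's formula: (1/2pi)*integral log|f(Re^it)|dt = log|f(0)| + sum_{|a_k|<R} log(R/|a_k|)
Step 1: f(0) = (-8) * (-1) * (-4) * (-6) * (-8) = -1536
Step 2: log|f(0)| = log|8| + log|1| + log|4| + log|6| + log|8| = 7.3369
Step 3: Zeros inside |z| < 2: 1
Step 4: Jensen sum = log(2/1) = 0.6931
Step 5: n(R) = number of terms in the Jensen sum = count of zeros inside |z| < 2 = 1

1


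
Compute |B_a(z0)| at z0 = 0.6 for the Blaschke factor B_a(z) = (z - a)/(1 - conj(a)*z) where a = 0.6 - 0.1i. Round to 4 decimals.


Step 1: Numerator z0 - a = 0.6 - (0.6 - 0.1i) = 0 + 0.1i
Step 2: Denominator 1 - conj(a)*z0 = 1 - (0.6 + 0.1i)*0.6 = 0.64 - 0.06i
Step 3: |z0 - a|^2 = 0^2 + 0.1^2 = 0.01; |1 - conj(a)*z0|^2 = 0.64^2 + (-0.06)^2 = 0.4132
Step 4: |B_a(0.6)| = sqrt(0.01 / 0.4132) = sqrt(0.024201)
Step 5: = 0.1556

0.1556


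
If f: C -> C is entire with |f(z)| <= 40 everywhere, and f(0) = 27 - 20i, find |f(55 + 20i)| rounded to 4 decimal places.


Step 1: By Liouville's theorem, a bounded entire function is constant.
Step 2: f(z) = f(0) = 27 - 20i for all z.
Step 3: |f(w)| = |27 - 20i| = sqrt(729 + 400)
Step 4: = 33.6006

33.6006


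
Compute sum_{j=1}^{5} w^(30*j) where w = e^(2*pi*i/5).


Step 1: The sum sum_{j=1}^{n} w^(k*j) equals n if n | k, else 0.
Step 2: Here n = 5, k = 30
Step 3: Does n divide k? 5 | 30 -> True
Step 4: Sum = 5

5


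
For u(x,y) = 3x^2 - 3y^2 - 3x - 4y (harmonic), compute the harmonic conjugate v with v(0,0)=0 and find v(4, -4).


Step 1: v_x = -u_y = 6y + 4
Step 2: v_y = u_x = 6x - 3
Step 3: v = 6xy + 4x - 3y + C
Step 4: v(0,0) = 0 => C = 0
Step 5: v(4, -4) = -68

-68


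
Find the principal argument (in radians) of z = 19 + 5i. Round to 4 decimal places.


Step 1: z = 19 + 5i
Step 2: arg(z) = atan2(5, 19)
Step 3: arg(z) = 0.2573

0.2573


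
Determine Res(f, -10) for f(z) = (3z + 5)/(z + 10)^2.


Step 1: Pole of order 2 at z = -10
Step 2: Res = lim d/dz [(z + 10)^2 * f(z)] as z -> -10
Step 3: (z + 10)^2 * f(z) = 3z + 5
Step 4: d/dz[3z + 5] = 3

3


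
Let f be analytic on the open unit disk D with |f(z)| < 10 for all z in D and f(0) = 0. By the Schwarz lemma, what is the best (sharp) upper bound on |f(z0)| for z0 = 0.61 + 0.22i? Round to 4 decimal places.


Step 1: g = f/10 maps D -> D with g(0) = 0, so by the Schwarz lemma |g(z)| <= |z|, i.e. |f(z)| <= 10|z|; this is sharp (f(z) = 10z).
Step 2: |z0|^2 = 0.61^2 + 0.22^2 = 0.4205
Step 3: |z0| = sqrt(0.4205) = 0.64846
Step 4: Best bound = 10 * |z0| = 10 * 0.64846 = 6.4846

6.4846


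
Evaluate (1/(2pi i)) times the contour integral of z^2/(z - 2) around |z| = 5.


Step 1: f(z) = z^2, a = 2 is inside |z| = 5
Step 2: By Cauchy integral formula: (1/(2pi*i)) * integral = f(a)
Step 3: f(2) = 2^2 = 4

4


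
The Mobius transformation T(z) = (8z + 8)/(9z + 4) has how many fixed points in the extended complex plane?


Step 1: Fixed points satisfy T(z) = z
Step 2: 9z^2 - 4z - 8 = 0
Step 3: Discriminant = (-4)^2 - 4*9*(-8) = 304
Step 4: Number of fixed points = 2

2


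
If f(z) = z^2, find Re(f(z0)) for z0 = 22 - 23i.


Step 1: z0 = 22 - 23i
Step 2: z0^2 = 22^2 - (-23)^2 - 1012i
Step 3: real part = 484 - 529 = -45

-45


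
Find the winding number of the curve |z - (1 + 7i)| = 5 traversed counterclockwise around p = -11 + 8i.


Step 1: Center c = (1, 7), radius = 5
Step 2: |p - c|^2 = (-12)^2 + 1^2 = 145
Step 3: r^2 = 25
Step 4: |p-c| > r so winding number = 0

0


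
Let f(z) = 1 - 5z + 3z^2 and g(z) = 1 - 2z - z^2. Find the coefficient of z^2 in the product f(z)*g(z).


Step 1: z^2 term in f*g comes from: (1)*(-z^2) + (-5z)*(-2z) + (3z^2)*(1)
Step 2: = -1 + 10 + 3
Step 3: = 12

12


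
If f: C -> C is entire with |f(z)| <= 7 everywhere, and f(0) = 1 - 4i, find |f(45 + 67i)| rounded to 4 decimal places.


Step 1: By Liouville's theorem, a bounded entire function is constant.
Step 2: f(z) = f(0) = 1 - 4i for all z.
Step 3: |f(w)| = |1 - 4i| = sqrt(1 + 16)
Step 4: = 4.1231

4.1231


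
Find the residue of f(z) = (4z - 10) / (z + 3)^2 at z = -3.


Step 1: Pole of order 2 at z = -3
Step 2: Res = lim d/dz [(z + 3)^2 * f(z)] as z -> -3
Step 3: (z + 3)^2 * f(z) = 4z - 10
Step 4: d/dz[4z - 10] = 4

4


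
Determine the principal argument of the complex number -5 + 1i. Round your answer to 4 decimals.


Step 1: z = -5 + 1i
Step 2: arg(z) = atan2(1, -5)
Step 3: arg(z) = 2.9442

2.9442


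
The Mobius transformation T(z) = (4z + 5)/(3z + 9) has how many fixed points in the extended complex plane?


Step 1: Fixed points satisfy T(z) = z
Step 2: 3z^2 + 5z - 5 = 0
Step 3: Discriminant = 5^2 - 4*3*(-5) = 85
Step 4: Number of fixed points = 2

2


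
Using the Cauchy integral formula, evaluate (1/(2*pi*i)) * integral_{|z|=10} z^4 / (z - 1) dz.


Step 1: f(z) = z^4, a = 1 is inside |z| = 10
Step 2: By Cauchy integral formula: (1/(2pi*i)) * integral = f(a)
Step 3: f(1) = 1^4 = 1

1


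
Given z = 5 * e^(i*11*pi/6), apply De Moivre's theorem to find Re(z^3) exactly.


Step 1: By De Moivre's theorem, z^3 = 5^3 * e^(i*3*11*pi/6) = 125 * (cos(11*pi/2) + i*sin(11*pi/2))
Step 2: |z|^3 = 5^3 = 125
Step 3: Reduce the angle mod 2*pi: 11*pi/2 - 4*pi = 3*pi/2
Step 4: cos(3*pi/2) = 0
Step 5: Re(z^3) = 125 * 0 = 0

0


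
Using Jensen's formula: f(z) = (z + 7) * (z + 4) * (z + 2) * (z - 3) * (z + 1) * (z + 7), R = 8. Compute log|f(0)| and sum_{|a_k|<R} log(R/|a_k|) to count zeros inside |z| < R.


Jensen's formula: (1/2pi)*integral log|f(Re^it)|dt = log|f(0)| + sum_{|a_k|<R} log(R/|a_k|)
Step 1: f(0) = 7 * 4 * 2 * (-3) * 1 * 7 = -1176
Step 2: log|f(0)| = log|-7| + log|-4| + log|-2| + log|3| + log|-1| + log|-7| = 7.0699
Step 3: Zeros inside |z| < 8: -7, -4, -2, 3, -1, -7
Step 4: Jensen sum = log(8/7) + log(8/4) + log(8/2) + log(8/3) + log(8/1) + log(8/7) = 5.4068
Step 5: n(R) = number of terms in the Jensen sum = count of zeros inside |z| < 8 = 6

6


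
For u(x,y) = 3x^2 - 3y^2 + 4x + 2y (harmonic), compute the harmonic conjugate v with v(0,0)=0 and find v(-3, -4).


Step 1: v_x = -u_y = 6y - 2
Step 2: v_y = u_x = 6x + 4
Step 3: v = 6xy - 2x + 4y + C
Step 4: v(0,0) = 0 => C = 0
Step 5: v(-3, -4) = 62

62


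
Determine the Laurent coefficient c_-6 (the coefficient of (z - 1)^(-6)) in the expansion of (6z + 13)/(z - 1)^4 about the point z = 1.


Step 1: Write the numerator in powers of (z - 1): 6z + 13 = 6(z - 1) + (6*1 + 13) = 6(z - 1) + 19
Step 2: Divide by (z - 1)^4: f(z) = 19(z - 1)^(-4) + 6(z - 1)^(-3)
Step 3: This finite sum is the Laurent series of f about z = 1.
Step 4: Only the powers -4 and -3 appear, so the coefficient of (z - 1)^(-6) = 0

0


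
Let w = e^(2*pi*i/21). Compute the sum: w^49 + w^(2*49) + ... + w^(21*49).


Step 1: The sum sum_{j=1}^{n} w^(k*j) equals n if n | k, else 0.
Step 2: Here n = 21, k = 49
Step 3: Does n divide k? 21 | 49 -> False
Step 4: Sum = 0

0


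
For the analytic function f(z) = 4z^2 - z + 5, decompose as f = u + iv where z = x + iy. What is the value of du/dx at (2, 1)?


Step 1: f(z) = 4(x+iy)^2 - (x+iy) + 5
Step 2: u = 4(x^2 - y^2) - x + 5
Step 3: u_x = 8x - 1
Step 4: At (2, 1): u_x = 16 - 1 = 15

15


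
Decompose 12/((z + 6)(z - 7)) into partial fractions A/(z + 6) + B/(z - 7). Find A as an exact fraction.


Step 1: Multiply both sides by (z + 6) and set z = -6
Step 2: A = 12 / (-6 - 7)
Step 3: A = 12 / (-13)
Step 4: A = -12/13

-12/13


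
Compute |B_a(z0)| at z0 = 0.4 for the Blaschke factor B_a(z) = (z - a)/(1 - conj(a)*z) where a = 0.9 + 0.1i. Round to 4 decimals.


Step 1: Numerator z0 - a = 0.4 - (0.9 + 0.1i) = -0.5 - 0.1i
Step 2: Denominator 1 - conj(a)*z0 = 1 - (0.9 - 0.1i)*0.4 = 0.64 + 0.04i
Step 3: |z0 - a|^2 = (-0.5)^2 + (-0.1)^2 = 0.26; |1 - conj(a)*z0|^2 = 0.64^2 + 0.04^2 = 0.4112
Step 4: |B_a(0.4)| = sqrt(0.26 / 0.4112) = sqrt(0.632296)
Step 5: = 0.7952

0.7952


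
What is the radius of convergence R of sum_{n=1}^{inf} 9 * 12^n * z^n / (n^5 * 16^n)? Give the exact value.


Step 1: General term a_n = 9 * 12^n / (n^5 * 16^n)
Step 2: By the root test, |a_n|^(1/n) = 9^(1/n) * 12 / (n^(5/n) * 16) -> 12/16 as n -> infinity (since 9^(1/n) -> 1 and n^(5/n) -> 1)
Step 3: R = 1/lim|a_n|^(1/n) = 16/12 = 4/3

4/3


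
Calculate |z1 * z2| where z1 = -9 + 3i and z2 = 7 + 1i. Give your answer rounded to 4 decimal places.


Step 1: |z1| = sqrt((-9)^2 + 3^2) = sqrt(90)
Step 2: |z2| = sqrt(7^2 + 1^2) = sqrt(50)
Step 3: |z1*z2| = |z1|*|z2| = sqrt(90) * sqrt(50) = sqrt(90 * 50) = sqrt(4500)
Step 4: = 67.082

67.082


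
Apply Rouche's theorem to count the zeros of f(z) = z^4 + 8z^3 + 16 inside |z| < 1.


Step 1: On |z| = 1 the three terms have sizes |z^4| = 1^4 = 1, |8z^3| = 8*1^3 = 8, |16| = 16
Step 2: The dominant term is g(z) = 16; let h(z) = z^4 + 8z^3 so f = g + h
Step 3: On |z| = 1: |g| = 16 and |h| <= 1 + 8 = 9
Step 4: Since 16 > 9, |h| < |g| on |z| = 1, so by Rouche f has the same number of zeros as g inside |z| < 1
Step 5: g(z) = 16 is a nonzero constant with no zeros inside |z| < 1. Answer = 0

0


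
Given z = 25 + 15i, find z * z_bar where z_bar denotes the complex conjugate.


Step 1: conj(z) = 25 - 15i
Step 2: z * conj(z) = 25^2 + 15^2
Step 3: = 625 + 225 = 850

850


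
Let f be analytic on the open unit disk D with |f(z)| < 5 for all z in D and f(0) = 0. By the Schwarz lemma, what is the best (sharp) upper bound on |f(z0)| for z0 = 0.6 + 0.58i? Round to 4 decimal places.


Step 1: g = f/5 maps D -> D with g(0) = 0, so by the Schwarz lemma |g(z)| <= |z|, i.e. |f(z)| <= 5|z|; this is sharp (f(z) = 5z).
Step 2: |z0|^2 = 0.6^2 + 0.58^2 = 0.6964
Step 3: |z0| = sqrt(0.6964) = 0.834506
Step 4: Best bound = 5 * |z0| = 5 * 0.834506 = 4.1725

4.1725


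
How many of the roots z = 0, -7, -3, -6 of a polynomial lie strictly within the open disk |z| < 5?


Step 1: Check each root:
  z = 0: |0| = 0 < 5
  z = -7: |-7| = 7 >= 5
  z = -3: |-3| = 3 < 5
  z = -6: |-6| = 6 >= 5
Step 2: Count = 2

2


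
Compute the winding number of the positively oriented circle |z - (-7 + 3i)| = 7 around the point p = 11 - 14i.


Step 1: Center c = (-7, 3), radius = 7
Step 2: |p - c|^2 = 18^2 + (-17)^2 = 613
Step 3: r^2 = 49
Step 4: |p-c| > r so winding number = 0

0


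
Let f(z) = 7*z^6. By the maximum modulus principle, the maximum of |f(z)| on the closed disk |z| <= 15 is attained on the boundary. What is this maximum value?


Step 1: On |z| = 15, |f(z)| = 7 * |z|^6 = 7 * 15^6
Step 2: By maximum modulus principle, maximum is on boundary.
Step 3: Maximum = 7 * 11390625 = 79734375

79734375


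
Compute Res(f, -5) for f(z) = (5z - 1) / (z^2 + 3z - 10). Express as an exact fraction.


Step 1: Q(z) = z^2 + 3z - 10 = (z + 5)(z - 2)
Step 2: Q'(z) = 2z + 3
Step 3: Q'(-5) = -7, P(-5) = -26
Step 4: Res = P(-5)/Q'(-5) = -26/(-7) = 26/7

26/7


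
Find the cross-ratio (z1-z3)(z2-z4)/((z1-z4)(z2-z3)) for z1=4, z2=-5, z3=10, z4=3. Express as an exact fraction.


Step 1: (z1-z3)(z2-z4) = (-6) * (-8) = 48
Step 2: (z1-z4)(z2-z3) = 1 * (-15) = -15
Step 3: Cross-ratio = -48/15 = -16/5

-16/5


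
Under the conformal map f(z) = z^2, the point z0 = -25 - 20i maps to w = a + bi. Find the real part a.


Step 1: z0 = -25 - 20i
Step 2: z0^2 = (-25)^2 - (-20)^2 + 1000i
Step 3: real part = 625 - 400 = 225

225


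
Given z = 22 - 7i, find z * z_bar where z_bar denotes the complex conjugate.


Step 1: conj(z) = 22 + 7i
Step 2: z * conj(z) = 22^2 + (-7)^2
Step 3: = 484 + 49 = 533

533


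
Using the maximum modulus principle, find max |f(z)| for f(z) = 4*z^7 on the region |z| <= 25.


Step 1: On |z| = 25, |f(z)| = 4 * |z|^7 = 4 * 25^7
Step 2: By maximum modulus principle, maximum is on boundary.
Step 3: Maximum = 4 * 6103515625 = 24414062500

24414062500


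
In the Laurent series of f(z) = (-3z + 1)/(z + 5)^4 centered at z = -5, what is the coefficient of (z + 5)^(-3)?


Step 1: Write the numerator in powers of (z + 5): -3z + 1 = -3(z + 5) + (-3*(-5) + 1) = -3(z + 5) + 16
Step 2: Divide by (z + 5)^4: f(z) = 16(z + 5)^(-4) - 3(z + 5)^(-3)
Step 3: This finite sum is the Laurent series of f about z = -5.
Step 4: Coefficient of (z + 5)^(-3) = coefficient of (z + 5) in the re-centred numerator = -3

-3


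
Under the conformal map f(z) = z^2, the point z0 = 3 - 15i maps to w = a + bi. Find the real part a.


Step 1: z0 = 3 - 15i
Step 2: z0^2 = 3^2 - (-15)^2 - 90i
Step 3: real part = 9 - 225 = -216

-216


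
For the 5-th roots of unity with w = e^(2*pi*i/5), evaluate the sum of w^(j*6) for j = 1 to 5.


Step 1: The sum sum_{j=1}^{n} w^(k*j) equals n if n | k, else 0.
Step 2: Here n = 5, k = 6
Step 3: Does n divide k? 5 | 6 -> False
Step 4: Sum = 0

0


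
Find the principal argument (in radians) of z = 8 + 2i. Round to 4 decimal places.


Step 1: z = 8 + 2i
Step 2: arg(z) = atan2(2, 8)
Step 3: arg(z) = 0.245

0.245


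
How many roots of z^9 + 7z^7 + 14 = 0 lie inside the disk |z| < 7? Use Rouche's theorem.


Step 1: On |z| = 7 the three terms have sizes |z^9| = 7^9 = 40353607, |7z^7| = 7*7^7 = 5764801, |14| = 14
Step 2: The dominant term is g(z) = z^9; let h(z) = 7z^7 + 14 so f = g + h
Step 3: On |z| = 7: |g| = 40353607 and |h| <= 5764801 + 14 = 5764815
Step 4: Since 40353607 > 5764815, |h| < |g| on |z| = 7, so by Rouche f has the same number of zeros as g inside |z| < 7
Step 5: g(z) = z^9 has 9 zeros (all at the origin) inside |z| < 7. Answer = 9

9


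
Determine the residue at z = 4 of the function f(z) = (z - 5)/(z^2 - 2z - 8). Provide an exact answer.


Step 1: Q(z) = z^2 - 2z - 8 = (z - 4)(z + 2)
Step 2: Q'(z) = 2z - 2
Step 3: Q'(4) = 6, P(4) = -1
Step 4: Res = P(4)/Q'(4) = -1/6 = -1/6

-1/6


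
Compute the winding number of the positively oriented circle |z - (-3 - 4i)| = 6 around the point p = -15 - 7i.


Step 1: Center c = (-3, -4), radius = 6
Step 2: |p - c|^2 = (-12)^2 + (-3)^2 = 153
Step 3: r^2 = 36
Step 4: |p-c| > r so winding number = 0

0


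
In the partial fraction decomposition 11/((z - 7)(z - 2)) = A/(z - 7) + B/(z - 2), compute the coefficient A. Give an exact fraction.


Step 1: Multiply both sides by (z - 7) and set z = 7
Step 2: A = 11 / (7 - 2)
Step 3: A = 11 / 5
Step 4: A = 11/5

11/5


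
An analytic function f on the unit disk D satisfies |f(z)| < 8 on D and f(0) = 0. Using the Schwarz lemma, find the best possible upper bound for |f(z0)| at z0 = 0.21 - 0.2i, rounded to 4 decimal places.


Step 1: g = f/8 maps D -> D with g(0) = 0, so by the Schwarz lemma |g(z)| <= |z|, i.e. |f(z)| <= 8|z|; this is sharp (f(z) = 8z).
Step 2: |z0|^2 = 0.21^2 + (-0.2)^2 = 0.0841
Step 3: |z0| = sqrt(0.0841) = 0.29
Step 4: Best bound = 8 * |z0| = 8 * 0.29 = 2.32

2.32


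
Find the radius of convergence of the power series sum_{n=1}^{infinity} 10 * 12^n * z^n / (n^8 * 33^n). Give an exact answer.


Step 1: General term a_n = 10 * 12^n / (n^8 * 33^n)
Step 2: By the root test, |a_n|^(1/n) = 10^(1/n) * 12 / (n^(8/n) * 33) -> 12/33 as n -> infinity (since 10^(1/n) -> 1 and n^(8/n) -> 1)
Step 3: R = 1/lim|a_n|^(1/n) = 33/12 = 11/4

11/4


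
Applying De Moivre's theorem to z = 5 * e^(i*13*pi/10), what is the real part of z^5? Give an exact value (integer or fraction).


Step 1: By De Moivre's theorem, z^5 = 5^5 * e^(i*5*13*pi/10) = 3125 * (cos(13*pi/2) + i*sin(13*pi/2))
Step 2: |z|^5 = 5^5 = 3125
Step 3: Reduce the angle mod 2*pi: 13*pi/2 - 6*pi = pi/2
Step 4: cos(pi/2) = 0
Step 5: Re(z^5) = 3125 * 0 = 0

0


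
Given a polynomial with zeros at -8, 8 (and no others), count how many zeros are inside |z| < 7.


Step 1: Check each root:
  z = -8: |-8| = 8 >= 7
  z = 8: |8| = 8 >= 7
Step 2: Count = 0

0


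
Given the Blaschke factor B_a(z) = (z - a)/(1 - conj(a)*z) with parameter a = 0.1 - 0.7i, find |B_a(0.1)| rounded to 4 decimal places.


Step 1: Numerator z0 - a = 0.1 - (0.1 - 0.7i) = 0 + 0.7i
Step 2: Denominator 1 - conj(a)*z0 = 1 - (0.1 + 0.7i)*0.1 = 0.99 - 0.07i
Step 3: |z0 - a|^2 = 0^2 + 0.7^2 = 0.49; |1 - conj(a)*z0|^2 = 0.99^2 + (-0.07)^2 = 0.985
Step 4: |B_a(0.1)| = sqrt(0.49 / 0.985) = sqrt(0.497462)
Step 5: = 0.7053

0.7053


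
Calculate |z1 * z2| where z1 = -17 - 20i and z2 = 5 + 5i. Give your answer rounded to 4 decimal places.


Step 1: |z1| = sqrt((-17)^2 + (-20)^2) = sqrt(689)
Step 2: |z2| = sqrt(5^2 + 5^2) = sqrt(50)
Step 3: |z1*z2| = |z1|*|z2| = sqrt(689) * sqrt(50) = sqrt(689 * 50) = sqrt(34450)
Step 4: = 185.6071

185.6071


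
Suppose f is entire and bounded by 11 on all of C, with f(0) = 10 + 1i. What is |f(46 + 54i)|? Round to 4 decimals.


Step 1: By Liouville's theorem, a bounded entire function is constant.
Step 2: f(z) = f(0) = 10 + 1i for all z.
Step 3: |f(w)| = |10 + 1i| = sqrt(100 + 1)
Step 4: = 10.0499

10.0499


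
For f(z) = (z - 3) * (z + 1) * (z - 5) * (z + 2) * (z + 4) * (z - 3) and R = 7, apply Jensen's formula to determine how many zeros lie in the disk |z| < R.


Jensen's formula: (1/2pi)*integral log|f(Re^it)|dt = log|f(0)| + sum_{|a_k|<R} log(R/|a_k|)
Step 1: f(0) = (-3) * 1 * (-5) * 2 * 4 * (-3) = -360
Step 2: log|f(0)| = log|3| + log|-1| + log|5| + log|-2| + log|-4| + log|3| = 5.8861
Step 3: Zeros inside |z| < 7: 3, -1, 5, -2, -4, 3
Step 4: Jensen sum = log(7/3) + log(7/1) + log(7/5) + log(7/2) + log(7/4) + log(7/3) = 5.7894
Step 5: n(R) = number of terms in the Jensen sum = count of zeros inside |z| < 7 = 6

6


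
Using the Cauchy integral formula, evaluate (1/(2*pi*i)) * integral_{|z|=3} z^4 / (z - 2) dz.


Step 1: f(z) = z^4, a = 2 is inside |z| = 3
Step 2: By Cauchy integral formula: (1/(2pi*i)) * integral = f(a)
Step 3: f(2) = 2^4 = 16

16


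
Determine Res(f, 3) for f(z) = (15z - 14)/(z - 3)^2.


Step 1: Pole of order 2 at z = 3
Step 2: Res = lim d/dz [(z - 3)^2 * f(z)] as z -> 3
Step 3: (z - 3)^2 * f(z) = 15z - 14
Step 4: d/dz[15z - 14] = 15

15


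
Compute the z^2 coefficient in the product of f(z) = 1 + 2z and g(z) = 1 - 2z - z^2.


Step 1: z^2 term in f*g comes from: (1)*(-z^2) + (2z)*(-2z) + (0)*(1)
Step 2: = -1 - 4 + 0
Step 3: = -5

-5


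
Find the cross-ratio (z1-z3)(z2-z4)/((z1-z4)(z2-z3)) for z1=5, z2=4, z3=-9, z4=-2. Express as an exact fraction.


Step 1: (z1-z3)(z2-z4) = 14 * 6 = 84
Step 2: (z1-z4)(z2-z3) = 7 * 13 = 91
Step 3: Cross-ratio = 84/91 = 12/13

12/13


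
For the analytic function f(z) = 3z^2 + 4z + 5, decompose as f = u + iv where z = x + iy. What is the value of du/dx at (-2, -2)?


Step 1: f(z) = 3(x+iy)^2 + 4(x+iy) + 5
Step 2: u = 3(x^2 - y^2) + 4x + 5
Step 3: u_x = 6x + 4
Step 4: At (-2, -2): u_x = -12 + 4 = -8

-8


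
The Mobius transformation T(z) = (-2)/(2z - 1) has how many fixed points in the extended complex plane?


Step 1: Fixed points satisfy T(z) = z
Step 2: 2z^2 - z + 2 = 0
Step 3: Discriminant = (-1)^2 - 4*2*2 = -15
Step 4: Number of fixed points = 2

2


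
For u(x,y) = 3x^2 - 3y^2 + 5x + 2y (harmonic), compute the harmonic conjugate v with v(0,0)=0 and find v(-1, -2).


Step 1: v_x = -u_y = 6y - 2
Step 2: v_y = u_x = 6x + 5
Step 3: v = 6xy - 2x + 5y + C
Step 4: v(0,0) = 0 => C = 0
Step 5: v(-1, -2) = 4

4


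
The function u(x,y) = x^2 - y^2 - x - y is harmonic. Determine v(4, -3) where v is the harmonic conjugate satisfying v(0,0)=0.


Step 1: v_x = -u_y = 2y + 1
Step 2: v_y = u_x = 2x - 1
Step 3: v = 2xy + x - y + C
Step 4: v(0,0) = 0 => C = 0
Step 5: v(4, -3) = -17

-17


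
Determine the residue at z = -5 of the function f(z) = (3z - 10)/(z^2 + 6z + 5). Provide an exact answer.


Step 1: Q(z) = z^2 + 6z + 5 = (z + 5)(z + 1)
Step 2: Q'(z) = 2z + 6
Step 3: Q'(-5) = -4, P(-5) = -25
Step 4: Res = P(-5)/Q'(-5) = -25/(-4) = 25/4

25/4


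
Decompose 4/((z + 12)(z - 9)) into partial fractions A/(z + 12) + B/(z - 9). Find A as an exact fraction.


Step 1: Multiply both sides by (z + 12) and set z = -12
Step 2: A = 4 / (-12 - 9)
Step 3: A = 4 / (-21)
Step 4: A = -4/21

-4/21


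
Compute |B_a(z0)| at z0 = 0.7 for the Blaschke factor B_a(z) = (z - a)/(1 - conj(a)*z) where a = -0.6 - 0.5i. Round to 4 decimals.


Step 1: Numerator z0 - a = 0.7 - (-0.6 - 0.5i) = 1.3 + 0.5i
Step 2: Denominator 1 - conj(a)*z0 = 1 - (-0.6 + 0.5i)*0.7 = 1.42 - 0.35i
Step 3: |z0 - a|^2 = 1.3^2 + 0.5^2 = 1.94; |1 - conj(a)*z0|^2 = 1.42^2 + (-0.35)^2 = 2.1389
Step 4: |B_a(0.7)| = sqrt(1.94 / 2.1389) = sqrt(0.907008)
Step 5: = 0.9524

0.9524


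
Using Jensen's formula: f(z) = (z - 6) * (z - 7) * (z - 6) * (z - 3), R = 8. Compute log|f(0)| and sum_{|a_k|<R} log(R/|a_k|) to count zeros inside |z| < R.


Jensen's formula: (1/2pi)*integral log|f(Re^it)|dt = log|f(0)| + sum_{|a_k|<R} log(R/|a_k|)
Step 1: f(0) = (-6) * (-7) * (-6) * (-3) = 756
Step 2: log|f(0)| = log|6| + log|7| + log|6| + log|3| = 6.628
Step 3: Zeros inside |z| < 8: 6, 7, 6, 3
Step 4: Jensen sum = log(8/6) + log(8/7) + log(8/6) + log(8/3) = 1.6897
Step 5: n(R) = number of terms in the Jensen sum = count of zeros inside |z| < 8 = 4

4


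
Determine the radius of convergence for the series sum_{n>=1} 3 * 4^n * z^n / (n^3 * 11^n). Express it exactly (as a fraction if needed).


Step 1: General term a_n = 3 * 4^n / (n^3 * 11^n)
Step 2: By the root test, |a_n|^(1/n) = 3^(1/n) * 4 / (n^(3/n) * 11) -> 4/11 as n -> infinity (since 3^(1/n) -> 1 and n^(3/n) -> 1)
Step 3: R = 1/lim|a_n|^(1/n) = 11/4

11/4


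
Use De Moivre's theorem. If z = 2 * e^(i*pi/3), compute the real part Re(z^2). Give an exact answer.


Step 1: By De Moivre's theorem, z^2 = 2^2 * e^(i*2*pi/3) = 4 * (cos(2*pi/3) + i*sin(2*pi/3))
Step 2: |z|^2 = 2^2 = 4
Step 3: The angle 2*pi/3 already lies in [0, 2*pi)
Step 4: cos(2*pi/3) = -1/2
Step 5: Re(z^2) = 4 * (-1/2) = -2

-2


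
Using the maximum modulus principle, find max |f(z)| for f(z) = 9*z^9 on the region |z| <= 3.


Step 1: On |z| = 3, |f(z)| = 9 * |z|^9 = 9 * 3^9
Step 2: By maximum modulus principle, maximum is on boundary.
Step 3: Maximum = 9 * 19683 = 177147

177147


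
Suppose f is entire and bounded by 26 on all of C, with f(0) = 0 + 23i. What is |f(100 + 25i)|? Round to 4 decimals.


Step 1: By Liouville's theorem, a bounded entire function is constant.
Step 2: f(z) = f(0) = 0 + 23i for all z.
Step 3: |f(w)| = |0 + 23i| = sqrt(0 + 529)
Step 4: = 23.0

23.0


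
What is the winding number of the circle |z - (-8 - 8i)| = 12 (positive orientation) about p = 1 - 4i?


Step 1: Center c = (-8, -8), radius = 12
Step 2: |p - c|^2 = 9^2 + 4^2 = 97
Step 3: r^2 = 144
Step 4: |p-c| < r so winding number = 1

1


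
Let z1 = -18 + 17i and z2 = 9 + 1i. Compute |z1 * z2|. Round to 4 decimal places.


Step 1: |z1| = sqrt((-18)^2 + 17^2) = sqrt(613)
Step 2: |z2| = sqrt(9^2 + 1^2) = sqrt(82)
Step 3: |z1*z2| = |z1|*|z2| = sqrt(613) * sqrt(82) = sqrt(613 * 82) = sqrt(50266)
Step 4: = 224.2008

224.2008


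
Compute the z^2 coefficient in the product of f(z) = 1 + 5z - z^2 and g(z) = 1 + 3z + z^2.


Step 1: z^2 term in f*g comes from: (1)*(z^2) + (5z)*(3z) + (-z^2)*(1)
Step 2: = 1 + 15 - 1
Step 3: = 15

15


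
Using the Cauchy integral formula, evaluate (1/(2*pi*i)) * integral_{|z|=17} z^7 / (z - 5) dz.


Step 1: f(z) = z^7, a = 5 is inside |z| = 17
Step 2: By Cauchy integral formula: (1/(2pi*i)) * integral = f(a)
Step 3: f(5) = 5^7 = 78125

78125


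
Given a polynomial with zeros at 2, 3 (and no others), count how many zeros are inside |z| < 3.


Step 1: Check each root:
  z = 2: |2| = 2 < 3
  z = 3: |3| = 3 >= 3
Step 2: Count = 1

1


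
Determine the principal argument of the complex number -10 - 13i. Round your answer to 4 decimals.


Step 1: z = -10 - 13i
Step 2: arg(z) = atan2(-13, -10)
Step 3: arg(z) = -2.2265

-2.2265


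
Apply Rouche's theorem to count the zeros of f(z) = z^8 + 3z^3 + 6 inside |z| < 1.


Step 1: On |z| = 1 the three terms have sizes |z^8| = 1^8 = 1, |3z^3| = 3*1^3 = 3, |6| = 6
Step 2: The dominant term is g(z) = 6; let h(z) = z^8 + 3z^3 so f = g + h
Step 3: On |z| = 1: |g| = 6 and |h| <= 1 + 3 = 4
Step 4: Since 6 > 4, |h| < |g| on |z| = 1, so by Rouche f has the same number of zeros as g inside |z| < 1
Step 5: g(z) = 6 is a nonzero constant with no zeros inside |z| < 1. Answer = 0

0


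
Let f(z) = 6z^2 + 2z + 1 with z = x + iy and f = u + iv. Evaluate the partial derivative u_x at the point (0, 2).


Step 1: f(z) = 6(x+iy)^2 + 2(x+iy) + 1
Step 2: u = 6(x^2 - y^2) + 2x + 1
Step 3: u_x = 12x + 2
Step 4: At (0, 2): u_x = 0 + 2 = 2

2


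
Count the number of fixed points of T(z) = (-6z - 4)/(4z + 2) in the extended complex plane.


Step 1: Fixed points satisfy T(z) = z
Step 2: 4z^2 + 8z + 4 = 0
Step 3: Discriminant = 8^2 - 4*4*4 = 0
Step 4: Number of fixed points = 1

1


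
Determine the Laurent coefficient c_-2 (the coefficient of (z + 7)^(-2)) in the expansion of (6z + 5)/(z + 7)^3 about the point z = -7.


Step 1: Write the numerator in powers of (z + 7): 6z + 5 = 6(z + 7) + (6*(-7) + 5) = 6(z + 7) - 37
Step 2: Divide by (z + 7)^3: f(z) = -37(z + 7)^(-3) + 6(z + 7)^(-2)
Step 3: This finite sum is the Laurent series of f about z = -7.
Step 4: Coefficient of (z + 7)^(-2) = coefficient of (z + 7) in the re-centred numerator = 6

6


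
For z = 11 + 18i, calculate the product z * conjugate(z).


Step 1: conj(z) = 11 - 18i
Step 2: z * conj(z) = 11^2 + 18^2
Step 3: = 121 + 324 = 445

445


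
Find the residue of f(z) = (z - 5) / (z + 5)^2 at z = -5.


Step 1: Pole of order 2 at z = -5
Step 2: Res = lim d/dz [(z + 5)^2 * f(z)] as z -> -5
Step 3: (z + 5)^2 * f(z) = z - 5
Step 4: d/dz[z - 5] = 1

1


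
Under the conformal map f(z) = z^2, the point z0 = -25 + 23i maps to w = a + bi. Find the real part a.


Step 1: z0 = -25 + 23i
Step 2: z0^2 = (-25)^2 - 23^2 - 1150i
Step 3: real part = 625 - 529 = 96

96


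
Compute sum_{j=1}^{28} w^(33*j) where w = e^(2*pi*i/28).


Step 1: The sum sum_{j=1}^{n} w^(k*j) equals n if n | k, else 0.
Step 2: Here n = 28, k = 33
Step 3: Does n divide k? 28 | 33 -> False
Step 4: Sum = 0

0


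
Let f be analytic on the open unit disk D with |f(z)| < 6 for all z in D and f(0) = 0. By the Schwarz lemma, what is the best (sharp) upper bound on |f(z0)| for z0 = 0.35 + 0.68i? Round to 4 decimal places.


Step 1: g = f/6 maps D -> D with g(0) = 0, so by the Schwarz lemma |g(z)| <= |z|, i.e. |f(z)| <= 6|z|; this is sharp (f(z) = 6z).
Step 2: |z0|^2 = 0.35^2 + 0.68^2 = 0.5849
Step 3: |z0| = sqrt(0.5849) = 0.764788
Step 4: Best bound = 6 * |z0| = 6 * 0.764788 = 4.5887

4.5887


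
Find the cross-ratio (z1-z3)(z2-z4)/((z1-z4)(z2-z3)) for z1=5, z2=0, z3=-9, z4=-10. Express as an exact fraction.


Step 1: (z1-z3)(z2-z4) = 14 * 10 = 140
Step 2: (z1-z4)(z2-z3) = 15 * 9 = 135
Step 3: Cross-ratio = 140/135 = 28/27

28/27


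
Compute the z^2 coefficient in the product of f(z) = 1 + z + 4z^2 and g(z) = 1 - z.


Step 1: z^2 term in f*g comes from: (1)*(0) + (z)*(-z) + (4z^2)*(1)
Step 2: = 0 - 1 + 4
Step 3: = 3

3


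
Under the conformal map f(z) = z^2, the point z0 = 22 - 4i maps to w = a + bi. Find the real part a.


Step 1: z0 = 22 - 4i
Step 2: z0^2 = 22^2 - (-4)^2 - 176i
Step 3: real part = 484 - 16 = 468

468


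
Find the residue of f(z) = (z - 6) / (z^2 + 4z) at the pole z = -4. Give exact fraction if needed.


Step 1: Q(z) = z^2 + 4z = (z + 4)(z)
Step 2: Q'(z) = 2z + 4
Step 3: Q'(-4) = -4, P(-4) = -10
Step 4: Res = P(-4)/Q'(-4) = -10/(-4) = 5/2

5/2


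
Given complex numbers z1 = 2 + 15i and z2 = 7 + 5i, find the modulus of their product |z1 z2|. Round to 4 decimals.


Step 1: |z1| = sqrt(2^2 + 15^2) = sqrt(229)
Step 2: |z2| = sqrt(7^2 + 5^2) = sqrt(74)
Step 3: |z1*z2| = |z1|*|z2| = sqrt(229) * sqrt(74) = sqrt(229 * 74) = sqrt(16946)
Step 4: = 130.1768

130.1768
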